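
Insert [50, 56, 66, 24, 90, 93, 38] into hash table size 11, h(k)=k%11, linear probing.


Insert 50: h=6 -> slot 6
Insert 56: h=1 -> slot 1
Insert 66: h=0 -> slot 0
Insert 24: h=2 -> slot 2
Insert 90: h=2, 1 probes -> slot 3
Insert 93: h=5 -> slot 5
Insert 38: h=5, 2 probes -> slot 7

Table: [66, 56, 24, 90, None, 93, 50, 38, None, None, None]


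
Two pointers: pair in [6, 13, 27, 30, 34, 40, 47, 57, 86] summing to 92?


lo=0(6)+hi=8(86)=92

Yes: 6+86=92


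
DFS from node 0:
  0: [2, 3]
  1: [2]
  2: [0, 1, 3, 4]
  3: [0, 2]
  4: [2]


Visit 0, push [3, 2]
Visit 2, push [4, 3, 1]
Visit 1, push []
Visit 3, push []
Visit 4, push []

DFS order: [0, 2, 1, 3, 4]


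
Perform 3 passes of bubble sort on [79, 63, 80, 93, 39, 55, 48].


Initial: [79, 63, 80, 93, 39, 55, 48]
Pass 1: [63, 79, 80, 39, 55, 48, 93] (4 swaps)
Pass 2: [63, 79, 39, 55, 48, 80, 93] (3 swaps)
Pass 3: [63, 39, 55, 48, 79, 80, 93] (3 swaps)

After 3 passes: [63, 39, 55, 48, 79, 80, 93]


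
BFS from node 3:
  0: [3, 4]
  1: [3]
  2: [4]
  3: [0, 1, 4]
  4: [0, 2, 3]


Visit 3, enqueue [0, 1, 4]
Visit 0, enqueue []
Visit 1, enqueue []
Visit 4, enqueue [2]
Visit 2, enqueue []

BFS order: [3, 0, 1, 4, 2]


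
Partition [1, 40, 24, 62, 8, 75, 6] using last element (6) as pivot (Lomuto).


Pivot: 6
  1 <= 6: advance i (no swap)
Place pivot at 1: [1, 6, 24, 62, 8, 75, 40]

Partitioned: [1, 6, 24, 62, 8, 75, 40]


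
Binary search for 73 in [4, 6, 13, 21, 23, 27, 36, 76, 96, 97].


Step 1: lo=0, hi=9, mid=4, val=23
Step 2: lo=5, hi=9, mid=7, val=76
Step 3: lo=5, hi=6, mid=5, val=27
Step 4: lo=6, hi=6, mid=6, val=36

Not found


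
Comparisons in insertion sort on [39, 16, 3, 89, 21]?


Algorithm: insertion sort
Input: [39, 16, 3, 89, 21]
Sorted: [3, 16, 21, 39, 89]

7


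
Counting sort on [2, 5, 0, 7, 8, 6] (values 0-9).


Input: [2, 5, 0, 7, 8, 6]
Counts: [1, 0, 1, 0, 0, 1, 1, 1, 1, 0]

Sorted: [0, 2, 5, 6, 7, 8]


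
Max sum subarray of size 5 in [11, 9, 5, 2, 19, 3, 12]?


[0:5]: 46
[1:6]: 38
[2:7]: 41

Max: 46 at [0:5]


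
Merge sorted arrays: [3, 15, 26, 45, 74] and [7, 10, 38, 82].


Take 3 from A
Take 7 from B
Take 10 from B
Take 15 from A
Take 26 from A
Take 38 from B
Take 45 from A
Take 74 from A

Merged: [3, 7, 10, 15, 26, 38, 45, 74, 82]


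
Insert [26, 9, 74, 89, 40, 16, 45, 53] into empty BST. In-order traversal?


Insert 26: root
Insert 9: L from 26
Insert 74: R from 26
Insert 89: R from 26 -> R from 74
Insert 40: R from 26 -> L from 74
Insert 16: L from 26 -> R from 9
Insert 45: R from 26 -> L from 74 -> R from 40
Insert 53: R from 26 -> L from 74 -> R from 40 -> R from 45

In-order: [9, 16, 26, 40, 45, 53, 74, 89]


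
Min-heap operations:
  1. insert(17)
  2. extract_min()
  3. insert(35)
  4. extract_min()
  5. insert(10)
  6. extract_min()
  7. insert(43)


insert(17) -> [17]
extract_min()->17, []
insert(35) -> [35]
extract_min()->35, []
insert(10) -> [10]
extract_min()->10, []
insert(43) -> [43]

Final heap: [43]


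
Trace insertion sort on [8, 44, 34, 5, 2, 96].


Initial: [8, 44, 34, 5, 2, 96]
Insert 44: [8, 44, 34, 5, 2, 96]
Insert 34: [8, 34, 44, 5, 2, 96]
Insert 5: [5, 8, 34, 44, 2, 96]
Insert 2: [2, 5, 8, 34, 44, 96]
Insert 96: [2, 5, 8, 34, 44, 96]

Sorted: [2, 5, 8, 34, 44, 96]


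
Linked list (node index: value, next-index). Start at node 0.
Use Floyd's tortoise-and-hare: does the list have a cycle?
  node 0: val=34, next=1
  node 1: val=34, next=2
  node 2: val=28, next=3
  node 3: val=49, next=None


Floyd's tortoise (slow, +1) and hare (fast, +2):
  init: slow=0, fast=0
  step 1: slow=1, fast=2
  step 2: fast 2->3->None, no cycle

Cycle: no


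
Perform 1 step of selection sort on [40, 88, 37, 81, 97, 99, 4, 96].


Initial: [40, 88, 37, 81, 97, 99, 4, 96]
Step 1: min=4 at 6
  Swap: [4, 88, 37, 81, 97, 99, 40, 96]

After 1 step: [4, 88, 37, 81, 97, 99, 40, 96]


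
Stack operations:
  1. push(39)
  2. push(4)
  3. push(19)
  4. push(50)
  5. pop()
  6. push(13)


push(39) -> [39]
push(4) -> [39, 4]
push(19) -> [39, 4, 19]
push(50) -> [39, 4, 19, 50]
pop()->50, [39, 4, 19]
push(13) -> [39, 4, 19, 13]

Final stack: [39, 4, 19, 13]


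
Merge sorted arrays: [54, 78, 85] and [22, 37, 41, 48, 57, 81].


Take 22 from B
Take 37 from B
Take 41 from B
Take 48 from B
Take 54 from A
Take 57 from B
Take 78 from A
Take 81 from B

Merged: [22, 37, 41, 48, 54, 57, 78, 81, 85]


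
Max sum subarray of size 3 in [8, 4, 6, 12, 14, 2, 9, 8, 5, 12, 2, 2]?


[0:3]: 18
[1:4]: 22
[2:5]: 32
[3:6]: 28
[4:7]: 25
[5:8]: 19
[6:9]: 22
[7:10]: 25
[8:11]: 19
[9:12]: 16

Max: 32 at [2:5]


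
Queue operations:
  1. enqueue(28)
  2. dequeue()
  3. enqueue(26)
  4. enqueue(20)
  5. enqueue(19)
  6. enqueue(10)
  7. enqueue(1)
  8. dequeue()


enqueue(28) -> [28]
dequeue()->28, []
enqueue(26) -> [26]
enqueue(20) -> [26, 20]
enqueue(19) -> [26, 20, 19]
enqueue(10) -> [26, 20, 19, 10]
enqueue(1) -> [26, 20, 19, 10, 1]
dequeue()->26, [20, 19, 10, 1]

Final queue: [20, 19, 10, 1]


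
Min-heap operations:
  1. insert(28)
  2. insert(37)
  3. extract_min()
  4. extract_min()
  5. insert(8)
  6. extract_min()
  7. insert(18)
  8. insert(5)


insert(28) -> [28]
insert(37) -> [28, 37]
extract_min()->28, [37]
extract_min()->37, []
insert(8) -> [8]
extract_min()->8, []
insert(18) -> [18]
insert(5) -> [5, 18]

Final heap: [5, 18]


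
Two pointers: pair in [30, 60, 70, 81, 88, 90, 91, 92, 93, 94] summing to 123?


lo=0(30)+hi=9(94)=124
lo=0(30)+hi=8(93)=123

Yes: 30+93=123


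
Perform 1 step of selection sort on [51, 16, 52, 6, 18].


Initial: [51, 16, 52, 6, 18]
Step 1: min=6 at 3
  Swap: [6, 16, 52, 51, 18]

After 1 step: [6, 16, 52, 51, 18]


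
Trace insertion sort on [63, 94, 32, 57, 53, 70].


Initial: [63, 94, 32, 57, 53, 70]
Insert 94: [63, 94, 32, 57, 53, 70]
Insert 32: [32, 63, 94, 57, 53, 70]
Insert 57: [32, 57, 63, 94, 53, 70]
Insert 53: [32, 53, 57, 63, 94, 70]
Insert 70: [32, 53, 57, 63, 70, 94]

Sorted: [32, 53, 57, 63, 70, 94]


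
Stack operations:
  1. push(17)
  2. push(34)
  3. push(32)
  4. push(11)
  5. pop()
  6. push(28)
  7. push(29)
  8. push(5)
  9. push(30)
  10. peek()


push(17) -> [17]
push(34) -> [17, 34]
push(32) -> [17, 34, 32]
push(11) -> [17, 34, 32, 11]
pop()->11, [17, 34, 32]
push(28) -> [17, 34, 32, 28]
push(29) -> [17, 34, 32, 28, 29]
push(5) -> [17, 34, 32, 28, 29, 5]
push(30) -> [17, 34, 32, 28, 29, 5, 30]
peek()->30

Final stack: [17, 34, 32, 28, 29, 5, 30]


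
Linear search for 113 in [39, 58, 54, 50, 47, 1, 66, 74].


i=0: 39!=113
i=1: 58!=113
i=2: 54!=113
i=3: 50!=113
i=4: 47!=113
i=5: 1!=113
i=6: 66!=113
i=7: 74!=113

Not found, 8 comps


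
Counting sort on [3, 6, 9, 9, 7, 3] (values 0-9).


Input: [3, 6, 9, 9, 7, 3]
Counts: [0, 0, 0, 2, 0, 0, 1, 1, 0, 2]

Sorted: [3, 3, 6, 7, 9, 9]


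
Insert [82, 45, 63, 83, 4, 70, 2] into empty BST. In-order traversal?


Insert 82: root
Insert 45: L from 82
Insert 63: L from 82 -> R from 45
Insert 83: R from 82
Insert 4: L from 82 -> L from 45
Insert 70: L from 82 -> R from 45 -> R from 63
Insert 2: L from 82 -> L from 45 -> L from 4

In-order: [2, 4, 45, 63, 70, 82, 83]


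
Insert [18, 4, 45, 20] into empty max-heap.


Insert 18: [18]
Insert 4: [18, 4]
Insert 45: [45, 4, 18]
Insert 20: [45, 20, 18, 4]

Final heap: [45, 20, 18, 4]


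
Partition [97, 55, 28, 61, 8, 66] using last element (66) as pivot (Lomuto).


Pivot: 66
  55 <= 66: swap -> [55, 97, 28, 61, 8, 66]
  28 <= 66: swap -> [55, 28, 97, 61, 8, 66]
  61 <= 66: swap -> [55, 28, 61, 97, 8, 66]
  8 <= 66: swap -> [55, 28, 61, 8, 97, 66]
Place pivot at 4: [55, 28, 61, 8, 66, 97]

Partitioned: [55, 28, 61, 8, 66, 97]


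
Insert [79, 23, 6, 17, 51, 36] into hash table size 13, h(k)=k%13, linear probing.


Insert 79: h=1 -> slot 1
Insert 23: h=10 -> slot 10
Insert 6: h=6 -> slot 6
Insert 17: h=4 -> slot 4
Insert 51: h=12 -> slot 12
Insert 36: h=10, 1 probes -> slot 11

Table: [None, 79, None, None, 17, None, 6, None, None, None, 23, 36, 51]


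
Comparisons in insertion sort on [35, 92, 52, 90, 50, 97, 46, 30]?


Algorithm: insertion sort
Input: [35, 92, 52, 90, 50, 97, 46, 30]
Sorted: [30, 35, 46, 50, 52, 90, 92, 97]

23


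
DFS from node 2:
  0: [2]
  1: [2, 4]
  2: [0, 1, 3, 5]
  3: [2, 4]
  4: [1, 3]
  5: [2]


Visit 2, push [5, 3, 1, 0]
Visit 0, push []
Visit 1, push [4]
Visit 4, push [3]
Visit 3, push []
Visit 5, push []

DFS order: [2, 0, 1, 4, 3, 5]


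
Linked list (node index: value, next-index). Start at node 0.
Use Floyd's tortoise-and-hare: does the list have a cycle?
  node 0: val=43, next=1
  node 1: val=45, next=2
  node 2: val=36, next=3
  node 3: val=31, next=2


Floyd's tortoise (slow, +1) and hare (fast, +2):
  init: slow=0, fast=0
  step 1: slow=1, fast=2
  step 2: slow=2, fast=2
  slow == fast at node 2: cycle detected

Cycle: yes


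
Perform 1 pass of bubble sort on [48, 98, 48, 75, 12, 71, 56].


Initial: [48, 98, 48, 75, 12, 71, 56]
Pass 1: [48, 48, 75, 12, 71, 56, 98] (5 swaps)

After 1 pass: [48, 48, 75, 12, 71, 56, 98]


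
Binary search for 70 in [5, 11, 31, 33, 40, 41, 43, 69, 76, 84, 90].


Step 1: lo=0, hi=10, mid=5, val=41
Step 2: lo=6, hi=10, mid=8, val=76
Step 3: lo=6, hi=7, mid=6, val=43
Step 4: lo=7, hi=7, mid=7, val=69

Not found


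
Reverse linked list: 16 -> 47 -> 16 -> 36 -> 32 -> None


Step 1: curr=16, set curr.next=prev(None) | reversed so far: 16
Step 2: curr=47, set curr.next=prev(16) | reversed so far: 47 -> 16
Step 3: curr=16, set curr.next=prev(47) | reversed so far: 16 -> 47 -> 16
Step 4: curr=36, set curr.next=prev(16) | reversed so far: 36 -> 16 -> 47 -> 16
Step 5: curr=32, set curr.next=prev(36) | reversed so far: 32 -> 36 -> 16 -> 47 -> 16

32 -> 36 -> 16 -> 47 -> 16 -> None


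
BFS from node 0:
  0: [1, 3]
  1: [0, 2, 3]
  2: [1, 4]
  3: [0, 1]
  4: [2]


Visit 0, enqueue [1, 3]
Visit 1, enqueue [2]
Visit 3, enqueue []
Visit 2, enqueue [4]
Visit 4, enqueue []

BFS order: [0, 1, 3, 2, 4]


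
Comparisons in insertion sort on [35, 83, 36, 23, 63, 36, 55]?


Algorithm: insertion sort
Input: [35, 83, 36, 23, 63, 36, 55]
Sorted: [23, 35, 36, 36, 55, 63, 83]

14


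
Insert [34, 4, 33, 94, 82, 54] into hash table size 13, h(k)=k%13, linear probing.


Insert 34: h=8 -> slot 8
Insert 4: h=4 -> slot 4
Insert 33: h=7 -> slot 7
Insert 94: h=3 -> slot 3
Insert 82: h=4, 1 probes -> slot 5
Insert 54: h=2 -> slot 2

Table: [None, None, 54, 94, 4, 82, None, 33, 34, None, None, None, None]


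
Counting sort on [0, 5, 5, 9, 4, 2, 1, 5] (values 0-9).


Input: [0, 5, 5, 9, 4, 2, 1, 5]
Counts: [1, 1, 1, 0, 1, 3, 0, 0, 0, 1]

Sorted: [0, 1, 2, 4, 5, 5, 5, 9]


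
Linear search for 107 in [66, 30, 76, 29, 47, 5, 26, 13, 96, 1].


i=0: 66!=107
i=1: 30!=107
i=2: 76!=107
i=3: 29!=107
i=4: 47!=107
i=5: 5!=107
i=6: 26!=107
i=7: 13!=107
i=8: 96!=107
i=9: 1!=107

Not found, 10 comps


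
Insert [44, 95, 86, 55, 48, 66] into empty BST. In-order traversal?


Insert 44: root
Insert 95: R from 44
Insert 86: R from 44 -> L from 95
Insert 55: R from 44 -> L from 95 -> L from 86
Insert 48: R from 44 -> L from 95 -> L from 86 -> L from 55
Insert 66: R from 44 -> L from 95 -> L from 86 -> R from 55

In-order: [44, 48, 55, 66, 86, 95]


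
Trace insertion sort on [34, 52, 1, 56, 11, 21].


Initial: [34, 52, 1, 56, 11, 21]
Insert 52: [34, 52, 1, 56, 11, 21]
Insert 1: [1, 34, 52, 56, 11, 21]
Insert 56: [1, 34, 52, 56, 11, 21]
Insert 11: [1, 11, 34, 52, 56, 21]
Insert 21: [1, 11, 21, 34, 52, 56]

Sorted: [1, 11, 21, 34, 52, 56]


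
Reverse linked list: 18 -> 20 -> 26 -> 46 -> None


Step 1: curr=18, set curr.next=prev(None) | reversed so far: 18
Step 2: curr=20, set curr.next=prev(18) | reversed so far: 20 -> 18
Step 3: curr=26, set curr.next=prev(20) | reversed so far: 26 -> 20 -> 18
Step 4: curr=46, set curr.next=prev(26) | reversed so far: 46 -> 26 -> 20 -> 18

46 -> 26 -> 20 -> 18 -> None


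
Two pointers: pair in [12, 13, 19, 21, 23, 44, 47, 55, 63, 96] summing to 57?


lo=0(12)+hi=9(96)=108
lo=0(12)+hi=8(63)=75
lo=0(12)+hi=7(55)=67
lo=0(12)+hi=6(47)=59
lo=0(12)+hi=5(44)=56
lo=1(13)+hi=5(44)=57

Yes: 13+44=57


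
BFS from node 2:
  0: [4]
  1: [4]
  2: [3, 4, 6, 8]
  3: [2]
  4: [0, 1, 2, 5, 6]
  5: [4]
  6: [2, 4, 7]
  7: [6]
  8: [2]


Visit 2, enqueue [3, 4, 6, 8]
Visit 3, enqueue []
Visit 4, enqueue [0, 1, 5]
Visit 6, enqueue [7]
Visit 8, enqueue []
Visit 0, enqueue []
Visit 1, enqueue []
Visit 5, enqueue []
Visit 7, enqueue []

BFS order: [2, 3, 4, 6, 8, 0, 1, 5, 7]


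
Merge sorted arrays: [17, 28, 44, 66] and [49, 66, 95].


Take 17 from A
Take 28 from A
Take 44 from A
Take 49 from B
Take 66 from A

Merged: [17, 28, 44, 49, 66, 66, 95]


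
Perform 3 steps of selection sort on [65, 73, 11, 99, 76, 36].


Initial: [65, 73, 11, 99, 76, 36]
Step 1: min=11 at 2
  Swap: [11, 73, 65, 99, 76, 36]
Step 2: min=36 at 5
  Swap: [11, 36, 65, 99, 76, 73]
Step 3: min=65 at 2
  Swap: [11, 36, 65, 99, 76, 73]

After 3 steps: [11, 36, 65, 99, 76, 73]


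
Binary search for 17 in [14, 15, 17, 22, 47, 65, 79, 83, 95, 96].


Step 1: lo=0, hi=9, mid=4, val=47
Step 2: lo=0, hi=3, mid=1, val=15
Step 3: lo=2, hi=3, mid=2, val=17

Found at index 2


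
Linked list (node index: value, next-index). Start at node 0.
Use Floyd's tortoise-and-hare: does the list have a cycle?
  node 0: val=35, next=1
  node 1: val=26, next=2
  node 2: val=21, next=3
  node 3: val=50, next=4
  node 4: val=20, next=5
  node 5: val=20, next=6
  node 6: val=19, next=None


Floyd's tortoise (slow, +1) and hare (fast, +2):
  init: slow=0, fast=0
  step 1: slow=1, fast=2
  step 2: slow=2, fast=4
  step 3: slow=3, fast=6
  step 4: fast -> None, no cycle

Cycle: no


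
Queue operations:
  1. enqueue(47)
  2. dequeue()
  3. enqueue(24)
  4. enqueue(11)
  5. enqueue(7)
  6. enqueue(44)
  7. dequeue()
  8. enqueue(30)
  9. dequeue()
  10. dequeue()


enqueue(47) -> [47]
dequeue()->47, []
enqueue(24) -> [24]
enqueue(11) -> [24, 11]
enqueue(7) -> [24, 11, 7]
enqueue(44) -> [24, 11, 7, 44]
dequeue()->24, [11, 7, 44]
enqueue(30) -> [11, 7, 44, 30]
dequeue()->11, [7, 44, 30]
dequeue()->7, [44, 30]

Final queue: [44, 30]


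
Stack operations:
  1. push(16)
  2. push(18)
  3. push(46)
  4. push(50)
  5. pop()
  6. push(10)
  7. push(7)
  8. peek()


push(16) -> [16]
push(18) -> [16, 18]
push(46) -> [16, 18, 46]
push(50) -> [16, 18, 46, 50]
pop()->50, [16, 18, 46]
push(10) -> [16, 18, 46, 10]
push(7) -> [16, 18, 46, 10, 7]
peek()->7

Final stack: [16, 18, 46, 10, 7]


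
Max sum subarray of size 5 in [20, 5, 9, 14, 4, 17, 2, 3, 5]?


[0:5]: 52
[1:6]: 49
[2:7]: 46
[3:8]: 40
[4:9]: 31

Max: 52 at [0:5]


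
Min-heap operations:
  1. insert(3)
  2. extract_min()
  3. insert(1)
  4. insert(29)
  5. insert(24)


insert(3) -> [3]
extract_min()->3, []
insert(1) -> [1]
insert(29) -> [1, 29]
insert(24) -> [1, 29, 24]

Final heap: [1, 29, 24]


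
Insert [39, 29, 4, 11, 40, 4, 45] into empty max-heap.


Insert 39: [39]
Insert 29: [39, 29]
Insert 4: [39, 29, 4]
Insert 11: [39, 29, 4, 11]
Insert 40: [40, 39, 4, 11, 29]
Insert 4: [40, 39, 4, 11, 29, 4]
Insert 45: [45, 39, 40, 11, 29, 4, 4]

Final heap: [45, 39, 40, 11, 29, 4, 4]


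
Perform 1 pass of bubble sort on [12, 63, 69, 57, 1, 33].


Initial: [12, 63, 69, 57, 1, 33]
Pass 1: [12, 63, 57, 1, 33, 69] (3 swaps)

After 1 pass: [12, 63, 57, 1, 33, 69]


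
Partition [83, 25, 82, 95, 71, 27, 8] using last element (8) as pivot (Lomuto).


Pivot: 8
Place pivot at 0: [8, 25, 82, 95, 71, 27, 83]

Partitioned: [8, 25, 82, 95, 71, 27, 83]


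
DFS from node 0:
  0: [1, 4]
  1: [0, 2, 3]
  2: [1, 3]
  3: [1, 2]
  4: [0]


Visit 0, push [4, 1]
Visit 1, push [3, 2]
Visit 2, push [3]
Visit 3, push []
Visit 4, push []

DFS order: [0, 1, 2, 3, 4]


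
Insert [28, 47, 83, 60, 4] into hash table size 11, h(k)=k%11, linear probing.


Insert 28: h=6 -> slot 6
Insert 47: h=3 -> slot 3
Insert 83: h=6, 1 probes -> slot 7
Insert 60: h=5 -> slot 5
Insert 4: h=4 -> slot 4

Table: [None, None, None, 47, 4, 60, 28, 83, None, None, None]


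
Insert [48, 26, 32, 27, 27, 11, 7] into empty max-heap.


Insert 48: [48]
Insert 26: [48, 26]
Insert 32: [48, 26, 32]
Insert 27: [48, 27, 32, 26]
Insert 27: [48, 27, 32, 26, 27]
Insert 11: [48, 27, 32, 26, 27, 11]
Insert 7: [48, 27, 32, 26, 27, 11, 7]

Final heap: [48, 27, 32, 26, 27, 11, 7]


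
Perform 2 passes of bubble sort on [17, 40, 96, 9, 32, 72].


Initial: [17, 40, 96, 9, 32, 72]
Pass 1: [17, 40, 9, 32, 72, 96] (3 swaps)
Pass 2: [17, 9, 32, 40, 72, 96] (2 swaps)

After 2 passes: [17, 9, 32, 40, 72, 96]


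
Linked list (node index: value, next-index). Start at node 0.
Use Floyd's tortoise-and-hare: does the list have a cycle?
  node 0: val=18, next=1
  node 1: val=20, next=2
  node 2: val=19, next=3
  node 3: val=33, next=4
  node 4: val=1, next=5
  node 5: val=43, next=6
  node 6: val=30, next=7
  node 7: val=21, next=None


Floyd's tortoise (slow, +1) and hare (fast, +2):
  init: slow=0, fast=0
  step 1: slow=1, fast=2
  step 2: slow=2, fast=4
  step 3: slow=3, fast=6
  step 4: fast 6->7->None, no cycle

Cycle: no


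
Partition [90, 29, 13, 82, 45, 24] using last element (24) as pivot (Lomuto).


Pivot: 24
  13 <= 24: swap -> [13, 29, 90, 82, 45, 24]
Place pivot at 1: [13, 24, 90, 82, 45, 29]

Partitioned: [13, 24, 90, 82, 45, 29]


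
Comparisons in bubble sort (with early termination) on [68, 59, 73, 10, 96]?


Algorithm: bubble sort (with early termination)
Input: [68, 59, 73, 10, 96]
Sorted: [10, 59, 68, 73, 96]

10


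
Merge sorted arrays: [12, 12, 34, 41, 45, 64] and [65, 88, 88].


Take 12 from A
Take 12 from A
Take 34 from A
Take 41 from A
Take 45 from A
Take 64 from A

Merged: [12, 12, 34, 41, 45, 64, 65, 88, 88]


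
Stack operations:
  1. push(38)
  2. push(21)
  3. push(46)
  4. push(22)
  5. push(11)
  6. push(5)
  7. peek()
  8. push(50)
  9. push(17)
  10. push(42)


push(38) -> [38]
push(21) -> [38, 21]
push(46) -> [38, 21, 46]
push(22) -> [38, 21, 46, 22]
push(11) -> [38, 21, 46, 22, 11]
push(5) -> [38, 21, 46, 22, 11, 5]
peek()->5
push(50) -> [38, 21, 46, 22, 11, 5, 50]
push(17) -> [38, 21, 46, 22, 11, 5, 50, 17]
push(42) -> [38, 21, 46, 22, 11, 5, 50, 17, 42]

Final stack: [38, 21, 46, 22, 11, 5, 50, 17, 42]


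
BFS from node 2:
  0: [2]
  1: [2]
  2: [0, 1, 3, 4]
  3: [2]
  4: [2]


Visit 2, enqueue [0, 1, 3, 4]
Visit 0, enqueue []
Visit 1, enqueue []
Visit 3, enqueue []
Visit 4, enqueue []

BFS order: [2, 0, 1, 3, 4]


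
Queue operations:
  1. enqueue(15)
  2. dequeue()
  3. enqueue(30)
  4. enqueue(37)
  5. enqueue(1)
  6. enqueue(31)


enqueue(15) -> [15]
dequeue()->15, []
enqueue(30) -> [30]
enqueue(37) -> [30, 37]
enqueue(1) -> [30, 37, 1]
enqueue(31) -> [30, 37, 1, 31]

Final queue: [30, 37, 1, 31]


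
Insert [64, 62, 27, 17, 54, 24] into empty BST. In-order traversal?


Insert 64: root
Insert 62: L from 64
Insert 27: L from 64 -> L from 62
Insert 17: L from 64 -> L from 62 -> L from 27
Insert 54: L from 64 -> L from 62 -> R from 27
Insert 24: L from 64 -> L from 62 -> L from 27 -> R from 17

In-order: [17, 24, 27, 54, 62, 64]


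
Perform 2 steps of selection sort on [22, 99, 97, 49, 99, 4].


Initial: [22, 99, 97, 49, 99, 4]
Step 1: min=4 at 5
  Swap: [4, 99, 97, 49, 99, 22]
Step 2: min=22 at 5
  Swap: [4, 22, 97, 49, 99, 99]

After 2 steps: [4, 22, 97, 49, 99, 99]


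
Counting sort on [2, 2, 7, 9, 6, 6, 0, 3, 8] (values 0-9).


Input: [2, 2, 7, 9, 6, 6, 0, 3, 8]
Counts: [1, 0, 2, 1, 0, 0, 2, 1, 1, 1]

Sorted: [0, 2, 2, 3, 6, 6, 7, 8, 9]


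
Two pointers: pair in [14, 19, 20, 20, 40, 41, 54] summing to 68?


lo=0(14)+hi=6(54)=68

Yes: 14+54=68


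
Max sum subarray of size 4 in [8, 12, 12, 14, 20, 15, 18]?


[0:4]: 46
[1:5]: 58
[2:6]: 61
[3:7]: 67

Max: 67 at [3:7]


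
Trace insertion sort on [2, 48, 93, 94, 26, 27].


Initial: [2, 48, 93, 94, 26, 27]
Insert 48: [2, 48, 93, 94, 26, 27]
Insert 93: [2, 48, 93, 94, 26, 27]
Insert 94: [2, 48, 93, 94, 26, 27]
Insert 26: [2, 26, 48, 93, 94, 27]
Insert 27: [2, 26, 27, 48, 93, 94]

Sorted: [2, 26, 27, 48, 93, 94]


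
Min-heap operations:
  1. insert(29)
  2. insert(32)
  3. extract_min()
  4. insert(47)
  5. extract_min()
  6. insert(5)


insert(29) -> [29]
insert(32) -> [29, 32]
extract_min()->29, [32]
insert(47) -> [32, 47]
extract_min()->32, [47]
insert(5) -> [5, 47]

Final heap: [5, 47]


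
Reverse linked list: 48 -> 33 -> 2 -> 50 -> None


Step 1: curr=48, set curr.next=prev(None) | reversed so far: 48
Step 2: curr=33, set curr.next=prev(48) | reversed so far: 33 -> 48
Step 3: curr=2, set curr.next=prev(33) | reversed so far: 2 -> 33 -> 48
Step 4: curr=50, set curr.next=prev(2) | reversed so far: 50 -> 2 -> 33 -> 48

50 -> 2 -> 33 -> 48 -> None


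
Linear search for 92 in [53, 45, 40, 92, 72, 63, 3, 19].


i=0: 53!=92
i=1: 45!=92
i=2: 40!=92
i=3: 92==92 found!

Found at 3, 4 comps


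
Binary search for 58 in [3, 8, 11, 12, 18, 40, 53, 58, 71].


Step 1: lo=0, hi=8, mid=4, val=18
Step 2: lo=5, hi=8, mid=6, val=53
Step 3: lo=7, hi=8, mid=7, val=58

Found at index 7


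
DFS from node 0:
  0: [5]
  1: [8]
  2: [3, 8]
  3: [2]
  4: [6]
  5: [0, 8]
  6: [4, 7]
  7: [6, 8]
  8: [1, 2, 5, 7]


Visit 0, push [5]
Visit 5, push [8]
Visit 8, push [7, 2, 1]
Visit 1, push []
Visit 2, push [3]
Visit 3, push []
Visit 7, push [6]
Visit 6, push [4]
Visit 4, push []

DFS order: [0, 5, 8, 1, 2, 3, 7, 6, 4]


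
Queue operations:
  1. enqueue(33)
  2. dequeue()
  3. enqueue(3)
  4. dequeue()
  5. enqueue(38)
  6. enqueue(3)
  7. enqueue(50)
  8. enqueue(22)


enqueue(33) -> [33]
dequeue()->33, []
enqueue(3) -> [3]
dequeue()->3, []
enqueue(38) -> [38]
enqueue(3) -> [38, 3]
enqueue(50) -> [38, 3, 50]
enqueue(22) -> [38, 3, 50, 22]

Final queue: [38, 3, 50, 22]


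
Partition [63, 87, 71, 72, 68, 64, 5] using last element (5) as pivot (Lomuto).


Pivot: 5
Place pivot at 0: [5, 87, 71, 72, 68, 64, 63]

Partitioned: [5, 87, 71, 72, 68, 64, 63]


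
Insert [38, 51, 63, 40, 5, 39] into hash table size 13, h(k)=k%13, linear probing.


Insert 38: h=12 -> slot 12
Insert 51: h=12, 1 probes -> slot 0
Insert 63: h=11 -> slot 11
Insert 40: h=1 -> slot 1
Insert 5: h=5 -> slot 5
Insert 39: h=0, 2 probes -> slot 2

Table: [51, 40, 39, None, None, 5, None, None, None, None, None, 63, 38]


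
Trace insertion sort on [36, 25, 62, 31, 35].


Initial: [36, 25, 62, 31, 35]
Insert 25: [25, 36, 62, 31, 35]
Insert 62: [25, 36, 62, 31, 35]
Insert 31: [25, 31, 36, 62, 35]
Insert 35: [25, 31, 35, 36, 62]

Sorted: [25, 31, 35, 36, 62]


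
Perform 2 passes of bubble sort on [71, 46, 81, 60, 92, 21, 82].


Initial: [71, 46, 81, 60, 92, 21, 82]
Pass 1: [46, 71, 60, 81, 21, 82, 92] (4 swaps)
Pass 2: [46, 60, 71, 21, 81, 82, 92] (2 swaps)

After 2 passes: [46, 60, 71, 21, 81, 82, 92]


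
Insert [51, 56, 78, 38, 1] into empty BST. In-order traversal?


Insert 51: root
Insert 56: R from 51
Insert 78: R from 51 -> R from 56
Insert 38: L from 51
Insert 1: L from 51 -> L from 38

In-order: [1, 38, 51, 56, 78]


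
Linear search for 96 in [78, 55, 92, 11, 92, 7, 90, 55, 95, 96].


i=0: 78!=96
i=1: 55!=96
i=2: 92!=96
i=3: 11!=96
i=4: 92!=96
i=5: 7!=96
i=6: 90!=96
i=7: 55!=96
i=8: 95!=96
i=9: 96==96 found!

Found at 9, 10 comps


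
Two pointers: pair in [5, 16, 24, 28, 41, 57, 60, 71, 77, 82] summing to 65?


lo=0(5)+hi=9(82)=87
lo=0(5)+hi=8(77)=82
lo=0(5)+hi=7(71)=76
lo=0(5)+hi=6(60)=65

Yes: 5+60=65


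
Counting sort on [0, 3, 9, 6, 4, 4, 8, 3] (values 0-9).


Input: [0, 3, 9, 6, 4, 4, 8, 3]
Counts: [1, 0, 0, 2, 2, 0, 1, 0, 1, 1]

Sorted: [0, 3, 3, 4, 4, 6, 8, 9]


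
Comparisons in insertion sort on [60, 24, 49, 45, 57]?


Algorithm: insertion sort
Input: [60, 24, 49, 45, 57]
Sorted: [24, 45, 49, 57, 60]

8


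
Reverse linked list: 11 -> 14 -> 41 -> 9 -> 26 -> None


Step 1: curr=11, set curr.next=prev(None) | reversed so far: 11
Step 2: curr=14, set curr.next=prev(11) | reversed so far: 14 -> 11
Step 3: curr=41, set curr.next=prev(14) | reversed so far: 41 -> 14 -> 11
Step 4: curr=9, set curr.next=prev(41) | reversed so far: 9 -> 41 -> 14 -> 11
Step 5: curr=26, set curr.next=prev(9) | reversed so far: 26 -> 9 -> 41 -> 14 -> 11

26 -> 9 -> 41 -> 14 -> 11 -> None


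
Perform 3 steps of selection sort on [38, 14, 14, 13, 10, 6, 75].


Initial: [38, 14, 14, 13, 10, 6, 75]
Step 1: min=6 at 5
  Swap: [6, 14, 14, 13, 10, 38, 75]
Step 2: min=10 at 4
  Swap: [6, 10, 14, 13, 14, 38, 75]
Step 3: min=13 at 3
  Swap: [6, 10, 13, 14, 14, 38, 75]

After 3 steps: [6, 10, 13, 14, 14, 38, 75]


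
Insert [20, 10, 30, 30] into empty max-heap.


Insert 20: [20]
Insert 10: [20, 10]
Insert 30: [30, 10, 20]
Insert 30: [30, 30, 20, 10]

Final heap: [30, 30, 20, 10]


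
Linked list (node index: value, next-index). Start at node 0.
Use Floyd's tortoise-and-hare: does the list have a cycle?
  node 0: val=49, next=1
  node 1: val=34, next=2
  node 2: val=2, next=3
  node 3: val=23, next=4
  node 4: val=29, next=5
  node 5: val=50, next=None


Floyd's tortoise (slow, +1) and hare (fast, +2):
  init: slow=0, fast=0
  step 1: slow=1, fast=2
  step 2: slow=2, fast=4
  step 3: fast 4->5->None, no cycle

Cycle: no


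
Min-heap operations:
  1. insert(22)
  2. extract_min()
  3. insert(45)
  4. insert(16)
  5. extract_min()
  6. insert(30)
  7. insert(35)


insert(22) -> [22]
extract_min()->22, []
insert(45) -> [45]
insert(16) -> [16, 45]
extract_min()->16, [45]
insert(30) -> [30, 45]
insert(35) -> [30, 45, 35]

Final heap: [30, 45, 35]


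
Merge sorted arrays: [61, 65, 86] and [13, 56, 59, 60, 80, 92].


Take 13 from B
Take 56 from B
Take 59 from B
Take 60 from B
Take 61 from A
Take 65 from A
Take 80 from B
Take 86 from A

Merged: [13, 56, 59, 60, 61, 65, 80, 86, 92]


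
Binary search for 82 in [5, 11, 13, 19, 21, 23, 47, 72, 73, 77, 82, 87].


Step 1: lo=0, hi=11, mid=5, val=23
Step 2: lo=6, hi=11, mid=8, val=73
Step 3: lo=9, hi=11, mid=10, val=82

Found at index 10


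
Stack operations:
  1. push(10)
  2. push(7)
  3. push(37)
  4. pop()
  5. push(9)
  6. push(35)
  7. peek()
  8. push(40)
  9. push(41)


push(10) -> [10]
push(7) -> [10, 7]
push(37) -> [10, 7, 37]
pop()->37, [10, 7]
push(9) -> [10, 7, 9]
push(35) -> [10, 7, 9, 35]
peek()->35
push(40) -> [10, 7, 9, 35, 40]
push(41) -> [10, 7, 9, 35, 40, 41]

Final stack: [10, 7, 9, 35, 40, 41]


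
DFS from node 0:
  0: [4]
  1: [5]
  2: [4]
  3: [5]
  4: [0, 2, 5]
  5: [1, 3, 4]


Visit 0, push [4]
Visit 4, push [5, 2]
Visit 2, push []
Visit 5, push [3, 1]
Visit 1, push []
Visit 3, push []

DFS order: [0, 4, 2, 5, 1, 3]


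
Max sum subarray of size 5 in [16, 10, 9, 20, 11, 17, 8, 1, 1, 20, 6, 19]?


[0:5]: 66
[1:6]: 67
[2:7]: 65
[3:8]: 57
[4:9]: 38
[5:10]: 47
[6:11]: 36
[7:12]: 47

Max: 67 at [1:6]


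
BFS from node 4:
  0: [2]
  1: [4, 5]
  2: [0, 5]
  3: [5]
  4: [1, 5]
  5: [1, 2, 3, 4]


Visit 4, enqueue [1, 5]
Visit 1, enqueue []
Visit 5, enqueue [2, 3]
Visit 2, enqueue [0]
Visit 3, enqueue []
Visit 0, enqueue []

BFS order: [4, 1, 5, 2, 3, 0]


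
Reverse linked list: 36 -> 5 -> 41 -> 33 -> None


Step 1: curr=36, set curr.next=prev(None) | reversed so far: 36
Step 2: curr=5, set curr.next=prev(36) | reversed so far: 5 -> 36
Step 3: curr=41, set curr.next=prev(5) | reversed so far: 41 -> 5 -> 36
Step 4: curr=33, set curr.next=prev(41) | reversed so far: 33 -> 41 -> 5 -> 36

33 -> 41 -> 5 -> 36 -> None


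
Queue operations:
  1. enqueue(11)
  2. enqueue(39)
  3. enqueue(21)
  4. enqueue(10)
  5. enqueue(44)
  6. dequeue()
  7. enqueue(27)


enqueue(11) -> [11]
enqueue(39) -> [11, 39]
enqueue(21) -> [11, 39, 21]
enqueue(10) -> [11, 39, 21, 10]
enqueue(44) -> [11, 39, 21, 10, 44]
dequeue()->11, [39, 21, 10, 44]
enqueue(27) -> [39, 21, 10, 44, 27]

Final queue: [39, 21, 10, 44, 27]


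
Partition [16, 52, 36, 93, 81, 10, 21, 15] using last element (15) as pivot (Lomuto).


Pivot: 15
  10 <= 15: swap -> [10, 52, 36, 93, 81, 16, 21, 15]
Place pivot at 1: [10, 15, 36, 93, 81, 16, 21, 52]

Partitioned: [10, 15, 36, 93, 81, 16, 21, 52]


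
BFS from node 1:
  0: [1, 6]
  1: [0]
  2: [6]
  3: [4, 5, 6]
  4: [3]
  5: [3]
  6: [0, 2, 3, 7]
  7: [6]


Visit 1, enqueue [0]
Visit 0, enqueue [6]
Visit 6, enqueue [2, 3, 7]
Visit 2, enqueue []
Visit 3, enqueue [4, 5]
Visit 7, enqueue []
Visit 4, enqueue []
Visit 5, enqueue []

BFS order: [1, 0, 6, 2, 3, 7, 4, 5]


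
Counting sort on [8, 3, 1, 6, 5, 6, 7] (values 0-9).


Input: [8, 3, 1, 6, 5, 6, 7]
Counts: [0, 1, 0, 1, 0, 1, 2, 1, 1, 0]

Sorted: [1, 3, 5, 6, 6, 7, 8]


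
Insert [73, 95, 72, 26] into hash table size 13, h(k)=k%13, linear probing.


Insert 73: h=8 -> slot 8
Insert 95: h=4 -> slot 4
Insert 72: h=7 -> slot 7
Insert 26: h=0 -> slot 0

Table: [26, None, None, None, 95, None, None, 72, 73, None, None, None, None]


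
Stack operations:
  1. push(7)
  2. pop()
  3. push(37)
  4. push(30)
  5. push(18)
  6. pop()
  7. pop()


push(7) -> [7]
pop()->7, []
push(37) -> [37]
push(30) -> [37, 30]
push(18) -> [37, 30, 18]
pop()->18, [37, 30]
pop()->30, [37]

Final stack: [37]


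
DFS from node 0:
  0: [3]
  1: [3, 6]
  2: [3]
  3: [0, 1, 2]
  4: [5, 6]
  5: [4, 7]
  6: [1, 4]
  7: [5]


Visit 0, push [3]
Visit 3, push [2, 1]
Visit 1, push [6]
Visit 6, push [4]
Visit 4, push [5]
Visit 5, push [7]
Visit 7, push []
Visit 2, push []

DFS order: [0, 3, 1, 6, 4, 5, 7, 2]


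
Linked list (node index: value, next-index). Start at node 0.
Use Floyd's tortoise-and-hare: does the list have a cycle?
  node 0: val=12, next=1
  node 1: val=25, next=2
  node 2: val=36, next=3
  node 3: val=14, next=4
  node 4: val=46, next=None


Floyd's tortoise (slow, +1) and hare (fast, +2):
  init: slow=0, fast=0
  step 1: slow=1, fast=2
  step 2: slow=2, fast=4
  step 3: fast -> None, no cycle

Cycle: no


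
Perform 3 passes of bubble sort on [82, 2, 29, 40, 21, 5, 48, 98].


Initial: [82, 2, 29, 40, 21, 5, 48, 98]
Pass 1: [2, 29, 40, 21, 5, 48, 82, 98] (6 swaps)
Pass 2: [2, 29, 21, 5, 40, 48, 82, 98] (2 swaps)
Pass 3: [2, 21, 5, 29, 40, 48, 82, 98] (2 swaps)

After 3 passes: [2, 21, 5, 29, 40, 48, 82, 98]


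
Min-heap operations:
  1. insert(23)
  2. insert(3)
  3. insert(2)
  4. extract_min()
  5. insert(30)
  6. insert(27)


insert(23) -> [23]
insert(3) -> [3, 23]
insert(2) -> [2, 23, 3]
extract_min()->2, [3, 23]
insert(30) -> [3, 23, 30]
insert(27) -> [3, 23, 30, 27]

Final heap: [3, 23, 30, 27]


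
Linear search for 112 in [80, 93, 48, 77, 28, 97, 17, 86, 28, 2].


i=0: 80!=112
i=1: 93!=112
i=2: 48!=112
i=3: 77!=112
i=4: 28!=112
i=5: 97!=112
i=6: 17!=112
i=7: 86!=112
i=8: 28!=112
i=9: 2!=112

Not found, 10 comps


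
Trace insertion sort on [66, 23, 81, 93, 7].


Initial: [66, 23, 81, 93, 7]
Insert 23: [23, 66, 81, 93, 7]
Insert 81: [23, 66, 81, 93, 7]
Insert 93: [23, 66, 81, 93, 7]
Insert 7: [7, 23, 66, 81, 93]

Sorted: [7, 23, 66, 81, 93]


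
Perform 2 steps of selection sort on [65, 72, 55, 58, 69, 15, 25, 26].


Initial: [65, 72, 55, 58, 69, 15, 25, 26]
Step 1: min=15 at 5
  Swap: [15, 72, 55, 58, 69, 65, 25, 26]
Step 2: min=25 at 6
  Swap: [15, 25, 55, 58, 69, 65, 72, 26]

After 2 steps: [15, 25, 55, 58, 69, 65, 72, 26]


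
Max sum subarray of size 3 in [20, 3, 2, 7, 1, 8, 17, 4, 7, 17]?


[0:3]: 25
[1:4]: 12
[2:5]: 10
[3:6]: 16
[4:7]: 26
[5:8]: 29
[6:9]: 28
[7:10]: 28

Max: 29 at [5:8]


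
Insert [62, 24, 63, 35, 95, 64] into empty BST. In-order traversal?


Insert 62: root
Insert 24: L from 62
Insert 63: R from 62
Insert 35: L from 62 -> R from 24
Insert 95: R from 62 -> R from 63
Insert 64: R from 62 -> R from 63 -> L from 95

In-order: [24, 35, 62, 63, 64, 95]


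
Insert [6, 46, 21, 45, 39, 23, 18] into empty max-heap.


Insert 6: [6]
Insert 46: [46, 6]
Insert 21: [46, 6, 21]
Insert 45: [46, 45, 21, 6]
Insert 39: [46, 45, 21, 6, 39]
Insert 23: [46, 45, 23, 6, 39, 21]
Insert 18: [46, 45, 23, 6, 39, 21, 18]

Final heap: [46, 45, 23, 6, 39, 21, 18]


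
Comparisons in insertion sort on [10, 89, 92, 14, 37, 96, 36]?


Algorithm: insertion sort
Input: [10, 89, 92, 14, 37, 96, 36]
Sorted: [10, 14, 36, 37, 89, 92, 96]

14


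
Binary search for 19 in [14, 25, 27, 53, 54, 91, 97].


Step 1: lo=0, hi=6, mid=3, val=53
Step 2: lo=0, hi=2, mid=1, val=25
Step 3: lo=0, hi=0, mid=0, val=14

Not found


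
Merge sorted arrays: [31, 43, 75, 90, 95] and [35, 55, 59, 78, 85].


Take 31 from A
Take 35 from B
Take 43 from A
Take 55 from B
Take 59 from B
Take 75 from A
Take 78 from B
Take 85 from B

Merged: [31, 35, 43, 55, 59, 75, 78, 85, 90, 95]


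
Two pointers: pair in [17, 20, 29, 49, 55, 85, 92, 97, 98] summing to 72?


lo=0(17)+hi=8(98)=115
lo=0(17)+hi=7(97)=114
lo=0(17)+hi=6(92)=109
lo=0(17)+hi=5(85)=102
lo=0(17)+hi=4(55)=72

Yes: 17+55=72


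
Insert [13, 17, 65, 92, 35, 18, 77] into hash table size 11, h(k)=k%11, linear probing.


Insert 13: h=2 -> slot 2
Insert 17: h=6 -> slot 6
Insert 65: h=10 -> slot 10
Insert 92: h=4 -> slot 4
Insert 35: h=2, 1 probes -> slot 3
Insert 18: h=7 -> slot 7
Insert 77: h=0 -> slot 0

Table: [77, None, 13, 35, 92, None, 17, 18, None, None, 65]


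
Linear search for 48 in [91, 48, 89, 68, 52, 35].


i=0: 91!=48
i=1: 48==48 found!

Found at 1, 2 comps


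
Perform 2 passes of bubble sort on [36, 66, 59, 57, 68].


Initial: [36, 66, 59, 57, 68]
Pass 1: [36, 59, 57, 66, 68] (2 swaps)
Pass 2: [36, 57, 59, 66, 68] (1 swaps)

After 2 passes: [36, 57, 59, 66, 68]


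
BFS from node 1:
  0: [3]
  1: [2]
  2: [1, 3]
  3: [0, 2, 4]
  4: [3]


Visit 1, enqueue [2]
Visit 2, enqueue [3]
Visit 3, enqueue [0, 4]
Visit 0, enqueue []
Visit 4, enqueue []

BFS order: [1, 2, 3, 0, 4]


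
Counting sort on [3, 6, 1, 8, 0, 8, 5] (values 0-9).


Input: [3, 6, 1, 8, 0, 8, 5]
Counts: [1, 1, 0, 1, 0, 1, 1, 0, 2, 0]

Sorted: [0, 1, 3, 5, 6, 8, 8]


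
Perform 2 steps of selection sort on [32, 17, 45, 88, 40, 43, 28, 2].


Initial: [32, 17, 45, 88, 40, 43, 28, 2]
Step 1: min=2 at 7
  Swap: [2, 17, 45, 88, 40, 43, 28, 32]
Step 2: min=17 at 1
  Swap: [2, 17, 45, 88, 40, 43, 28, 32]

After 2 steps: [2, 17, 45, 88, 40, 43, 28, 32]


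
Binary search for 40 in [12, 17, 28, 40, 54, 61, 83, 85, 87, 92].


Step 1: lo=0, hi=9, mid=4, val=54
Step 2: lo=0, hi=3, mid=1, val=17
Step 3: lo=2, hi=3, mid=2, val=28
Step 4: lo=3, hi=3, mid=3, val=40

Found at index 3


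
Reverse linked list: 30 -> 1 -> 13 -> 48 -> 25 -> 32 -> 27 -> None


Step 1: curr=30, set curr.next=prev(None) | reversed so far: 30
Step 2: curr=1, set curr.next=prev(30) | reversed so far: 1 -> 30
Step 3: curr=13, set curr.next=prev(1) | reversed so far: 13 -> 1 -> 30
Step 4: curr=48, set curr.next=prev(13) | reversed so far: 48 -> 13 -> 1 -> 30
Step 5: curr=25, set curr.next=prev(48) | reversed so far: 25 -> 48 -> 13 -> 1 -> 30
Step 6: curr=32, set curr.next=prev(25) | reversed so far: 32 -> 25 -> 48 -> 13 -> 1 -> 30
Step 7: curr=27, set curr.next=prev(32) | reversed so far: 27 -> 32 -> 25 -> 48 -> 13 -> 1 -> 30

27 -> 32 -> 25 -> 48 -> 13 -> 1 -> 30 -> None


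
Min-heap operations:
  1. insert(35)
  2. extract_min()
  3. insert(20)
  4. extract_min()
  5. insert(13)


insert(35) -> [35]
extract_min()->35, []
insert(20) -> [20]
extract_min()->20, []
insert(13) -> [13]

Final heap: [13]


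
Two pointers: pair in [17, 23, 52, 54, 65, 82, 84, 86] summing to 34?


lo=0(17)+hi=7(86)=103
lo=0(17)+hi=6(84)=101
lo=0(17)+hi=5(82)=99
lo=0(17)+hi=4(65)=82
lo=0(17)+hi=3(54)=71
lo=0(17)+hi=2(52)=69
lo=0(17)+hi=1(23)=40

No pair found


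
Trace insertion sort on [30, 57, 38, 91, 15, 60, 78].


Initial: [30, 57, 38, 91, 15, 60, 78]
Insert 57: [30, 57, 38, 91, 15, 60, 78]
Insert 38: [30, 38, 57, 91, 15, 60, 78]
Insert 91: [30, 38, 57, 91, 15, 60, 78]
Insert 15: [15, 30, 38, 57, 91, 60, 78]
Insert 60: [15, 30, 38, 57, 60, 91, 78]
Insert 78: [15, 30, 38, 57, 60, 78, 91]

Sorted: [15, 30, 38, 57, 60, 78, 91]


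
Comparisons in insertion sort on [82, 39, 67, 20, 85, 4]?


Algorithm: insertion sort
Input: [82, 39, 67, 20, 85, 4]
Sorted: [4, 20, 39, 67, 82, 85]

12


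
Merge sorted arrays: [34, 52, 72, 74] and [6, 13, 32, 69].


Take 6 from B
Take 13 from B
Take 32 from B
Take 34 from A
Take 52 from A
Take 69 from B

Merged: [6, 13, 32, 34, 52, 69, 72, 74]


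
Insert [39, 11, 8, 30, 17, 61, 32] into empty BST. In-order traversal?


Insert 39: root
Insert 11: L from 39
Insert 8: L from 39 -> L from 11
Insert 30: L from 39 -> R from 11
Insert 17: L from 39 -> R from 11 -> L from 30
Insert 61: R from 39
Insert 32: L from 39 -> R from 11 -> R from 30

In-order: [8, 11, 17, 30, 32, 39, 61]


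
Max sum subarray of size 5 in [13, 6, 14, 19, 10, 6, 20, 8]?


[0:5]: 62
[1:6]: 55
[2:7]: 69
[3:8]: 63

Max: 69 at [2:7]


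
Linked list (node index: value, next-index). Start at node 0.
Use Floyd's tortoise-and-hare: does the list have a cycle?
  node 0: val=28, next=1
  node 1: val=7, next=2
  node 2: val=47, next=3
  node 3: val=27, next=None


Floyd's tortoise (slow, +1) and hare (fast, +2):
  init: slow=0, fast=0
  step 1: slow=1, fast=2
  step 2: fast 2->3->None, no cycle

Cycle: no


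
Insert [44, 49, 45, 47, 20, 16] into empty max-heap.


Insert 44: [44]
Insert 49: [49, 44]
Insert 45: [49, 44, 45]
Insert 47: [49, 47, 45, 44]
Insert 20: [49, 47, 45, 44, 20]
Insert 16: [49, 47, 45, 44, 20, 16]

Final heap: [49, 47, 45, 44, 20, 16]


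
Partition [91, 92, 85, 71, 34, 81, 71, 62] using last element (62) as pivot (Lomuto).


Pivot: 62
  34 <= 62: swap -> [34, 92, 85, 71, 91, 81, 71, 62]
Place pivot at 1: [34, 62, 85, 71, 91, 81, 71, 92]

Partitioned: [34, 62, 85, 71, 91, 81, 71, 92]


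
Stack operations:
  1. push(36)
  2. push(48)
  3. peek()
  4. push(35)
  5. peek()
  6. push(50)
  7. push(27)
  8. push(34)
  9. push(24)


push(36) -> [36]
push(48) -> [36, 48]
peek()->48
push(35) -> [36, 48, 35]
peek()->35
push(50) -> [36, 48, 35, 50]
push(27) -> [36, 48, 35, 50, 27]
push(34) -> [36, 48, 35, 50, 27, 34]
push(24) -> [36, 48, 35, 50, 27, 34, 24]

Final stack: [36, 48, 35, 50, 27, 34, 24]


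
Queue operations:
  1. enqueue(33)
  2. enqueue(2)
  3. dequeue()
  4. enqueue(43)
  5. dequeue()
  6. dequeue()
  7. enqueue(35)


enqueue(33) -> [33]
enqueue(2) -> [33, 2]
dequeue()->33, [2]
enqueue(43) -> [2, 43]
dequeue()->2, [43]
dequeue()->43, []
enqueue(35) -> [35]

Final queue: [35]


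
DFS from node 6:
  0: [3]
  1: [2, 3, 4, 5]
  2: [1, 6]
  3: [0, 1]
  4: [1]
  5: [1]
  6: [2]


Visit 6, push [2]
Visit 2, push [1]
Visit 1, push [5, 4, 3]
Visit 3, push [0]
Visit 0, push []
Visit 4, push []
Visit 5, push []

DFS order: [6, 2, 1, 3, 0, 4, 5]


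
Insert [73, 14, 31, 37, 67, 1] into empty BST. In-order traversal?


Insert 73: root
Insert 14: L from 73
Insert 31: L from 73 -> R from 14
Insert 37: L from 73 -> R from 14 -> R from 31
Insert 67: L from 73 -> R from 14 -> R from 31 -> R from 37
Insert 1: L from 73 -> L from 14

In-order: [1, 14, 31, 37, 67, 73]


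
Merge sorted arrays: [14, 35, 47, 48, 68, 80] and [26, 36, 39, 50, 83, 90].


Take 14 from A
Take 26 from B
Take 35 from A
Take 36 from B
Take 39 from B
Take 47 from A
Take 48 from A
Take 50 from B
Take 68 from A
Take 80 from A

Merged: [14, 26, 35, 36, 39, 47, 48, 50, 68, 80, 83, 90]


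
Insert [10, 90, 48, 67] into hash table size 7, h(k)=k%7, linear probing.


Insert 10: h=3 -> slot 3
Insert 90: h=6 -> slot 6
Insert 48: h=6, 1 probes -> slot 0
Insert 67: h=4 -> slot 4

Table: [48, None, None, 10, 67, None, 90]


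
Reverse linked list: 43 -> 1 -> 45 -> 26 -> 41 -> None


Step 1: curr=43, set curr.next=prev(None) | reversed so far: 43
Step 2: curr=1, set curr.next=prev(43) | reversed so far: 1 -> 43
Step 3: curr=45, set curr.next=prev(1) | reversed so far: 45 -> 1 -> 43
Step 4: curr=26, set curr.next=prev(45) | reversed so far: 26 -> 45 -> 1 -> 43
Step 5: curr=41, set curr.next=prev(26) | reversed so far: 41 -> 26 -> 45 -> 1 -> 43

41 -> 26 -> 45 -> 1 -> 43 -> None
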